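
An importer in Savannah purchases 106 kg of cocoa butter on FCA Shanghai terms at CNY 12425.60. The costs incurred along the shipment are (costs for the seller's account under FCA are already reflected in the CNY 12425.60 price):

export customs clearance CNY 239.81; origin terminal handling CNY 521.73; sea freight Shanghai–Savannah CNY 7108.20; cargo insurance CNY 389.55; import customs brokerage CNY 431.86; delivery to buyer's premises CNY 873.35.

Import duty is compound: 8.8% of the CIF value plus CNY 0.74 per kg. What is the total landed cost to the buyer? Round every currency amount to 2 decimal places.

Total landed cost: CNY 23627.90

FCA: the seller delivers export-cleared goods to the carrier; the buyer bears costs from that point.
Already in the invoice (seller's account under FCA): export clearance — exclude.
CIF value = FCA price + origin terminal + freight + insurance = 12425.60 + 521.73 + 7108.20 + 389.55 = 20445.08
Ad valorem component: 20445.08 × 8.8% = 1799.17
Specific component: 106 × 0.74 = 78.44
Import duty = 1799.17 + 78.44 = 1877.61
Buyer bears: origin terminal 521.73 + freight 7108.20 + insurance 389.55 + brokerage 431.86 + delivery 873.35 + duty 1877.61 = 11202.30
Landed cost = invoice 12425.60 + 11202.30 = 23627.90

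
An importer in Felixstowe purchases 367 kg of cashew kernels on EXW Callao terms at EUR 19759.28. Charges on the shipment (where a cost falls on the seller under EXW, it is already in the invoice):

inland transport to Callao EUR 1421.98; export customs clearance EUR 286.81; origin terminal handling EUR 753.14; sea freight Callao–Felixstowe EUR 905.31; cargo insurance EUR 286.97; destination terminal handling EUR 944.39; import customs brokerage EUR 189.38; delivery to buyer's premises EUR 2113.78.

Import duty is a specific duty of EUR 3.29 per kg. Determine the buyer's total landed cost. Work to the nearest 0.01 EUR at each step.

EXW: the seller makes goods available at their premises; the buyer bears all onward costs.
CIF value = EXW price + inland to port + export clearance + origin terminal + freight + insurance = 19759.28 + 1421.98 + 286.81 + 753.14 + 905.31 + 286.97 = 23413.49
Import duty = 367 × 3.29 = 1207.43
Buyer bears: inland to port 1421.98 + export clearance 286.81 + origin terminal 753.14 + freight 905.31 + insurance 286.97 + destination terminal 944.39 + brokerage 189.38 + delivery 2113.78 + duty 1207.43 = 8109.19
Landed cost = invoice 19759.28 + 8109.19 = 27868.47

Total landed cost: EUR 27868.47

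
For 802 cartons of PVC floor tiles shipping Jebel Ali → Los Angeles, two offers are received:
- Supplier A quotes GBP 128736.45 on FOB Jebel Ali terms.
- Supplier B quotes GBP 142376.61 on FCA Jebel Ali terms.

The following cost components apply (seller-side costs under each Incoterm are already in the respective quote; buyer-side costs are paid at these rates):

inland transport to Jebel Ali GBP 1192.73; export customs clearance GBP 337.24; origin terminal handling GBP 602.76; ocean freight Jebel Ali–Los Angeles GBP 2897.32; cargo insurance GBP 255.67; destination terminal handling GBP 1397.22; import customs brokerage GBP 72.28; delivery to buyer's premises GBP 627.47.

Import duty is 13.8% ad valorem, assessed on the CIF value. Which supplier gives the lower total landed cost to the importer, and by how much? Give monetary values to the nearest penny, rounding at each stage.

Supplier A (FOB):
CIF value = FOB price + freight + insurance = 128736.45 + 2897.32 + 255.67 = 131889.44
Import duty = 131889.44 × 13.8% = 18200.74
Buyer bears (A): 2897.32 + 255.67 + 1397.22 + 72.28 + 627.47 = 5249.96
Landed cost (A) = invoice 128736.45 + 5249.96 + duty 18200.74 = 152187.15
Supplier B (FCA):
CIF value = FCA price + origin terminal + freight + insurance = 142376.61 + 602.76 + 2897.32 + 255.67 = 146132.36
Import duty = 146132.36 × 13.8% = 20166.27
Buyer bears (B): 602.76 + 2897.32 + 255.67 + 1397.22 + 72.28 + 627.47 = 5852.72
Landed cost (B) = invoice 142376.61 + 5852.72 + duty 20166.27 = 168395.60
Difference = |152187.15 − 168395.60| = 16208.45

Supplier A is cheaper by GBP 16208.45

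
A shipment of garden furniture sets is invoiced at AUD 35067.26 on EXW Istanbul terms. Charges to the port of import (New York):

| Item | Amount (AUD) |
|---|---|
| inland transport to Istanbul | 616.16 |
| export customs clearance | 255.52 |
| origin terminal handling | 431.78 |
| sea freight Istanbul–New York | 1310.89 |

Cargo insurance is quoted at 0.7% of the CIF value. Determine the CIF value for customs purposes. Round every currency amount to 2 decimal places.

CIF value: AUD 37947.24

Let C be the CIF value. C = EXW price + pre-shipment costs + freight + 0.7% × C
C − 0.7% × C = 35067.26 + 616.16 + 255.52 + 431.78 + 1310.89
0.993 × C = 37681.61
C = 37681.61 / 0.993 = 37947.24
Insurance premium = 0.7% × 37947.24 = 265.63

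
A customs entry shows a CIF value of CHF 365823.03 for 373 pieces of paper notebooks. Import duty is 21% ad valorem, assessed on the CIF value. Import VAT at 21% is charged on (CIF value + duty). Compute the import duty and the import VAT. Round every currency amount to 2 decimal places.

Import duty: CHF 76822.84; import VAT: CHF 92955.63

Import duty = 365823.03 × 21% = 76822.84
VAT base = CIF + duty = 365823.03 + 76822.84 = 442645.87
Import VAT = 442645.87 × 21% = 92955.63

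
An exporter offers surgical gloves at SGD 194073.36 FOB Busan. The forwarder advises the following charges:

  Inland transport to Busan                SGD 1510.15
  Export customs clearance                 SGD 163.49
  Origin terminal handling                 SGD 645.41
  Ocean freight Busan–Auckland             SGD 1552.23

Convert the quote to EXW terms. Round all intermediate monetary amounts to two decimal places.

Not relevant to the conversion: freight — on the buyer under both terms; not part of either seller's price.
From FOB to EXW, the seller no longer bears: inland to port, export clearance, origin terminal.
EXW price = 194073.36 − 1510.15 − 163.49 − 645.41 = 191754.31

EXW price: SGD 191754.31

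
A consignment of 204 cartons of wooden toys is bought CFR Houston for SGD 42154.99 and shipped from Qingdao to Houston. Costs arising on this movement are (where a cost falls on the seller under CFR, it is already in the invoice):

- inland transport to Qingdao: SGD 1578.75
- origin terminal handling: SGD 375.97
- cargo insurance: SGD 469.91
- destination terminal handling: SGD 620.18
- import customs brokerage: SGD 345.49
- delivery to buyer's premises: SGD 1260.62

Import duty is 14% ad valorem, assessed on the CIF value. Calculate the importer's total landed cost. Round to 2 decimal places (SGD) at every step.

Total landed cost: SGD 50818.68

CFR: the seller pays costs through ocean freight to the destination port, but not insurance.
Already in the invoice (seller's account under CFR): inland to port, origin terminal — exclude.
CIF value = CFR price + insurance = 42154.99 + 469.91 = 42624.90
Import duty = 42624.90 × 14% = 5967.49
Buyer bears: insurance 469.91 + destination terminal 620.18 + brokerage 345.49 + delivery 1260.62 + duty 5967.49 = 8663.69
Landed cost = invoice 42154.99 + 8663.69 = 50818.68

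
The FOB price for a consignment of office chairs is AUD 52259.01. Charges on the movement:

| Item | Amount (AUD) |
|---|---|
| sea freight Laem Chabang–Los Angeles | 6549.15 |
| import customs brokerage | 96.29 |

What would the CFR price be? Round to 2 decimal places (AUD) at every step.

Not relevant to the conversion: brokerage — on the buyer under both terms; not part of either seller's price.
From FOB to CFR, the seller additionally bears: freight.
CFR price = 52259.01 + 6549.15 = 58808.16

CFR price: AUD 58808.16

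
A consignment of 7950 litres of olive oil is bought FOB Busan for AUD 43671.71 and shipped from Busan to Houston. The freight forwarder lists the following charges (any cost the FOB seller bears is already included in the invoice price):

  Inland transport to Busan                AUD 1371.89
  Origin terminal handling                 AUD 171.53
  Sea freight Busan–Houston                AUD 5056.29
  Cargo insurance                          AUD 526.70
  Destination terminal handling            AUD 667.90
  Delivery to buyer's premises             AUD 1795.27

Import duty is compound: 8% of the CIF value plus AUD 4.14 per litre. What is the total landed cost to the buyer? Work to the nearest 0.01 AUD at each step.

Total landed cost: AUD 88571.25

FOB: the seller bears costs until goods are on board at the origin port; the buyer bears freight, insurance and all costs thereafter.
Already in the invoice (seller's account under FOB): inland to port, origin terminal — exclude.
CIF value = FOB price + freight + insurance = 43671.71 + 5056.29 + 526.70 = 49254.70
Ad valorem component: 49254.70 × 8% = 3940.38
Specific component: 7950 × 4.14 = 32913.00
Import duty = 3940.38 + 32913.00 = 36853.38
Buyer bears: freight 5056.29 + insurance 526.70 + destination terminal 667.90 + delivery 1795.27 + duty 36853.38 = 44899.54
Landed cost = invoice 43671.71 + 44899.54 = 88571.25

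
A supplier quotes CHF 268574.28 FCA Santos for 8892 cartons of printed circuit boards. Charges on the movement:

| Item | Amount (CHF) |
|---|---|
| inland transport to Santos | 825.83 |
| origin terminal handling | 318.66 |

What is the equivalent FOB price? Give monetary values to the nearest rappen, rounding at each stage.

FOB price: CHF 268892.94

Not relevant to the conversion: inland to port — on the seller under both FCA and FOB; already in the FCA price and stays in the FOB price.
From FCA to FOB, the seller additionally bears: origin terminal.
FOB price = 268574.28 + 318.66 = 268892.94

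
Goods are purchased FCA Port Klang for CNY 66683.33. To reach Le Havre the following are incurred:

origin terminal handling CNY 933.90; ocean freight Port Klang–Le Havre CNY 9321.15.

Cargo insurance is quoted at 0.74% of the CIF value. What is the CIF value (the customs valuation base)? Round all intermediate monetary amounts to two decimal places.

Let C be the CIF value. C = FCA price + pre-shipment costs + freight + 0.74% × C
C − 0.74% × C = 66683.33 + 933.90 + 9321.15
0.9926 × C = 76938.38
C = 76938.38 / 0.9926 = 77511.97
Insurance premium = 0.74% × 77511.97 = 573.59

CIF value: CNY 77511.97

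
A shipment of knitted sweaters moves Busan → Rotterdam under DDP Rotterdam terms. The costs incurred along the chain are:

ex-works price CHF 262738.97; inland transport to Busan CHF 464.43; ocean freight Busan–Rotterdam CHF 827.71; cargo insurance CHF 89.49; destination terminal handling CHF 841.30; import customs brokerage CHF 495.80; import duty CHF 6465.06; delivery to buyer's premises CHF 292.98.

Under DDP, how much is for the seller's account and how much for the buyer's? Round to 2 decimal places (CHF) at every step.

Seller: CHF 272215.74; buyer: CHF 0.00

DDP: the seller bears all costs including import duty.
Seller's account: goods 262738.97 + inland to port 464.43 + freight 827.71 + insurance 89.49 + destination terminal 841.30 + brokerage 495.80 + duty 6465.06 + delivery 292.98 = 272215.74
Buyer's account: 0.00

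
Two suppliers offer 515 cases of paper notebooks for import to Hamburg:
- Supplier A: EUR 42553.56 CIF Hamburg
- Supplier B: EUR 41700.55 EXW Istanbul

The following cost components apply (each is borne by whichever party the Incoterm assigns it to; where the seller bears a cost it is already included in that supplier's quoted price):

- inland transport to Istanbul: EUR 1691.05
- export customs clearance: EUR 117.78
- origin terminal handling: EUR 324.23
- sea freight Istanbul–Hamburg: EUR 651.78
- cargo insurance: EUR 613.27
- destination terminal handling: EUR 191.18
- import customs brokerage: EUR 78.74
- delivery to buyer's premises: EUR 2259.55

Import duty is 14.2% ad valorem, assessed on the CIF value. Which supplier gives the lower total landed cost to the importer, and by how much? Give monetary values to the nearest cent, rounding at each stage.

Supplier A is cheaper by EUR 2906.50

Supplier A (CIF):
The CIF price already equals the CIF value: 42553.56
Import duty = 42553.56 × 14.2% = 6042.61
Buyer bears (A): 191.18 + 78.74 + 2259.55 = 2529.47
Landed cost (A) = invoice 42553.56 + 2529.47 + duty 6042.61 = 51125.64
Supplier B (EXW):
CIF value = EXW price + inland to port + export clearance + origin terminal + freight + insurance = 41700.55 + 1691.05 + 117.78 + 324.23 + 651.78 + 613.27 = 45098.66
Import duty = 45098.66 × 14.2% = 6404.01
Buyer bears (B): 1691.05 + 117.78 + 324.23 + 651.78 + 613.27 + 191.18 + 78.74 + 2259.55 = 5927.58
Landed cost (B) = invoice 41700.55 + 5927.58 + duty 6404.01 = 54032.14
Difference = |51125.64 − 54032.14| = 2906.50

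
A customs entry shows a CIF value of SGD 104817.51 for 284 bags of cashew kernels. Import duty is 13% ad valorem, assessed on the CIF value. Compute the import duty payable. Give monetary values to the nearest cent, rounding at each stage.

Import duty = 104817.51 × 13% = 13626.28

Import duty: SGD 13626.28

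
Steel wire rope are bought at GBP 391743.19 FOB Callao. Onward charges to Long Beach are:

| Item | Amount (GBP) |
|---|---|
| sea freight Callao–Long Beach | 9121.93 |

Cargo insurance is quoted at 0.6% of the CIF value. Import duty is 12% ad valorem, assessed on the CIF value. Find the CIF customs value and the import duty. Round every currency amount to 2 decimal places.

Let C be the CIF value. C = FOB price + freight + 0.6% × C
C − 0.6% × C = 391743.19 + 9121.93
0.994 × C = 400865.12
C = 400865.12 / 0.994 = 403284.83
Insurance premium = 0.6% × 403284.83 = 2419.71
Import duty = 403284.83 × 12% = 48394.18

CIF value: GBP 403284.83; import duty: GBP 48394.18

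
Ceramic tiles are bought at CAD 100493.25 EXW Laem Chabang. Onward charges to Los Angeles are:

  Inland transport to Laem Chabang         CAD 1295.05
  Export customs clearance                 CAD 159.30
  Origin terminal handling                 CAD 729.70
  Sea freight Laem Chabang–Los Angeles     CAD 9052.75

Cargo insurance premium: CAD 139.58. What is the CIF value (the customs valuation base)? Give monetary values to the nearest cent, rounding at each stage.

CIF = EXW price + pre-shipment costs + freight + insurance
CIF = 100493.25 + 1295.05 + 159.30 + 729.70 + 9052.75 + 139.58 = 111869.63

CIF value: CAD 111869.63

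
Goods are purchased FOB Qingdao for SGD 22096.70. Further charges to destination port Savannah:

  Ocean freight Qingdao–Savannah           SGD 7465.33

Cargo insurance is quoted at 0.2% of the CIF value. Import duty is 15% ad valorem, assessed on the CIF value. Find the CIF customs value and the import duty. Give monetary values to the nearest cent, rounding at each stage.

Let C be the CIF value. C = FOB price + freight + 0.2% × C
C − 0.2% × C = 22096.70 + 7465.33
0.998 × C = 29562.03
C = 29562.03 / 0.998 = 29621.27
Insurance premium = 0.2% × 29621.27 = 59.24
Import duty = 29621.27 × 15% = 4443.19

CIF value: SGD 29621.27; import duty: SGD 4443.19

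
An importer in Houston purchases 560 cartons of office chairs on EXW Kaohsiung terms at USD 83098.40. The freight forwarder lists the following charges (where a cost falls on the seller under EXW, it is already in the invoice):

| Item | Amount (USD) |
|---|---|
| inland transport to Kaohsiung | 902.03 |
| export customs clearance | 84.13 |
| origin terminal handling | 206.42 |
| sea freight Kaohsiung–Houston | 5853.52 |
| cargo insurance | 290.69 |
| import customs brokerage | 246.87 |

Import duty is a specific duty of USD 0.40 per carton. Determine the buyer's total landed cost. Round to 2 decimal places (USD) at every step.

EXW: the seller makes goods available at their premises; the buyer bears all onward costs.
CIF value = EXW price + inland to port + export clearance + origin terminal + freight + insurance = 83098.40 + 902.03 + 84.13 + 206.42 + 5853.52 + 290.69 = 90435.19
Import duty = 560 × 0.40 = 224.00
Buyer bears: inland to port 902.03 + export clearance 84.13 + origin terminal 206.42 + freight 5853.52 + insurance 290.69 + brokerage 246.87 + duty 224.00 = 7807.66
Landed cost = invoice 83098.40 + 7807.66 = 90906.06

Total landed cost: USD 90906.06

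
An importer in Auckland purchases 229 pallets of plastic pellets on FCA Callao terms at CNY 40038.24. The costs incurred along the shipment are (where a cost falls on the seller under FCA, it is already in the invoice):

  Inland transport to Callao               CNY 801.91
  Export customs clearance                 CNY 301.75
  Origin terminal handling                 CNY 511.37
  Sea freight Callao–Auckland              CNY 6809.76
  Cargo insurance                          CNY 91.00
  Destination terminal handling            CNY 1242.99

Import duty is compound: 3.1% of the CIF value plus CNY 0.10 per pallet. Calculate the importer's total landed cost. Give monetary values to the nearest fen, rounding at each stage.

FCA: the seller delivers export-cleared goods to the carrier; the buyer bears costs from that point.
Already in the invoice (seller's account under FCA): inland to port, export clearance — exclude.
CIF value = FCA price + origin terminal + freight + insurance = 40038.24 + 511.37 + 6809.76 + 91.00 = 47450.37
Ad valorem component: 47450.37 × 3.1% = 1470.96
Specific component: 229 × 0.10 = 22.90
Import duty = 1470.96 + 22.90 = 1493.86
Buyer bears: origin terminal 511.37 + freight 6809.76 + insurance 91.00 + destination terminal 1242.99 + duty 1493.86 = 10148.98
Landed cost = invoice 40038.24 + 10148.98 = 50187.22

Total landed cost: CNY 50187.22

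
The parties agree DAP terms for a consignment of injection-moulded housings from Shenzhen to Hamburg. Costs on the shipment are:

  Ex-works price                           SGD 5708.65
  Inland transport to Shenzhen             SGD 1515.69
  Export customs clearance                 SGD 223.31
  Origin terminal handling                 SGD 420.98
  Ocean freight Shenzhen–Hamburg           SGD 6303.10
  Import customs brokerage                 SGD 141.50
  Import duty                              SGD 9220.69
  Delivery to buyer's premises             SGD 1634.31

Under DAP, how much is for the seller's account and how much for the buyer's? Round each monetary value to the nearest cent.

DAP: the seller bears all costs to the named destination except import duty and clearance.
Seller's account: goods 5708.65 + inland to port 1515.69 + export clearance 223.31 + origin terminal 420.98 + freight 6303.10 + delivery 1634.31 = 15806.04
Buyer's account: brokerage 141.50 + duty 9220.69 = 9362.19

Seller: SGD 15806.04; buyer: SGD 9362.19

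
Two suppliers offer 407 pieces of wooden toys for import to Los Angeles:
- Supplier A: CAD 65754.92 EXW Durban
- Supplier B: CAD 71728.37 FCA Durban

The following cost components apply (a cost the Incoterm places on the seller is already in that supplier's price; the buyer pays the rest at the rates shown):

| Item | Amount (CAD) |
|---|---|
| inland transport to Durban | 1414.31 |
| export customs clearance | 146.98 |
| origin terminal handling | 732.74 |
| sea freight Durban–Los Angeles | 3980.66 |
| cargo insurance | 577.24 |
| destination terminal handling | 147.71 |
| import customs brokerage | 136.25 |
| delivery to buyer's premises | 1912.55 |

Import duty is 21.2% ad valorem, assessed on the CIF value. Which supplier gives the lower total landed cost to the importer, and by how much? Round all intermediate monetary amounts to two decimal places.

Supplier A (EXW):
CIF value = EXW price + inland to port + export clearance + origin terminal + freight + insurance = 65754.92 + 1414.31 + 146.98 + 732.74 + 3980.66 + 577.24 = 72606.85
Import duty = 72606.85 × 21.2% = 15392.65
Buyer bears (A): 1414.31 + 146.98 + 732.74 + 3980.66 + 577.24 + 147.71 + 136.25 + 1912.55 = 9048.44
Landed cost (A) = invoice 65754.92 + 9048.44 + duty 15392.65 = 90196.01
Supplier B (FCA):
CIF value = FCA price + origin terminal + freight + insurance = 71728.37 + 732.74 + 3980.66 + 577.24 = 77019.01
Import duty = 77019.01 × 21.2% = 16328.03
Buyer bears (B): 732.74 + 3980.66 + 577.24 + 147.71 + 136.25 + 1912.55 = 7487.15
Landed cost (B) = invoice 71728.37 + 7487.15 + duty 16328.03 = 95543.55
Difference = |90196.01 − 95543.55| = 5347.54

Supplier A is cheaper by CAD 5347.54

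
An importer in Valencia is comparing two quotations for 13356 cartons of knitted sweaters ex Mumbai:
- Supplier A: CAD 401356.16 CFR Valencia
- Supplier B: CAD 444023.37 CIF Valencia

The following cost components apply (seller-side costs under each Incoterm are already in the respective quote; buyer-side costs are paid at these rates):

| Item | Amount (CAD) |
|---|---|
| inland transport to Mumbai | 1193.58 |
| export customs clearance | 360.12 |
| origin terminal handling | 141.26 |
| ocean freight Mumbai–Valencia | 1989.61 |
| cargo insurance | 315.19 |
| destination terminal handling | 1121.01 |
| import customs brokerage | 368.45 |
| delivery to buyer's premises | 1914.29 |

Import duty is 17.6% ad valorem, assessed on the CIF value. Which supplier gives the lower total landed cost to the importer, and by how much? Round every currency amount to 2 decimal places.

Supplier A is cheaper by CAD 49805.97

Supplier A (CFR):
CIF value = CFR price + insurance = 401356.16 + 315.19 = 401671.35
Import duty = 401671.35 × 17.6% = 70694.16
Buyer bears (A): 315.19 + 1121.01 + 368.45 + 1914.29 = 3718.94
Landed cost (A) = invoice 401356.16 + 3718.94 + duty 70694.16 = 475769.26
Supplier B (CIF):
The CIF price already equals the CIF value: 444023.37
Import duty = 444023.37 × 17.6% = 78148.11
Buyer bears (B): 1121.01 + 368.45 + 1914.29 = 3403.75
Landed cost (B) = invoice 444023.37 + 3403.75 + duty 78148.11 = 525575.23
Difference = |475769.26 − 525575.23| = 49805.97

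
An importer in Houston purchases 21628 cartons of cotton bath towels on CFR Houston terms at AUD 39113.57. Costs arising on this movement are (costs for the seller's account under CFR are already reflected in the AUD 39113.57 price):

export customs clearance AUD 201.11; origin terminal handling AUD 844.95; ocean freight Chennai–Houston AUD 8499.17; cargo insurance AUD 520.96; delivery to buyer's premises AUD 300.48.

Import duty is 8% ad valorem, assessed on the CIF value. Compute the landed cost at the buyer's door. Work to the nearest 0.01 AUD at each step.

CFR: the seller pays costs through ocean freight to the destination port, but not insurance.
Already in the invoice (seller's account under CFR): export clearance, origin terminal, freight — exclude.
CIF value = CFR price + insurance = 39113.57 + 520.96 = 39634.53
Import duty = 39634.53 × 8% = 3170.76
Buyer bears: insurance 520.96 + delivery 300.48 + duty 3170.76 = 3992.20
Landed cost = invoice 39113.57 + 3992.20 = 43105.77

Total landed cost: AUD 43105.77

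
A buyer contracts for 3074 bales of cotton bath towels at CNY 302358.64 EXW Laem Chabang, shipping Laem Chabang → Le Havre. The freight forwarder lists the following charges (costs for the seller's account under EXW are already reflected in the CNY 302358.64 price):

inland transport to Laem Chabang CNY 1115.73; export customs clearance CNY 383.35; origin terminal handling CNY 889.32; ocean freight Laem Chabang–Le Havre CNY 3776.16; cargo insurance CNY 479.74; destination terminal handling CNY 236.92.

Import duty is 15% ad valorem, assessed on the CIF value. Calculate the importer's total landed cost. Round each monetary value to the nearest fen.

Total landed cost: CNY 355590.30

EXW: the seller makes goods available at their premises; the buyer bears all onward costs.
CIF value = EXW price + inland to port + export clearance + origin terminal + freight + insurance = 302358.64 + 1115.73 + 383.35 + 889.32 + 3776.16 + 479.74 = 309002.94
Import duty = 309002.94 × 15% = 46350.44
Buyer bears: inland to port 1115.73 + export clearance 383.35 + origin terminal 889.32 + freight 3776.16 + insurance 479.74 + destination terminal 236.92 + duty 46350.44 = 53231.66
Landed cost = invoice 302358.64 + 53231.66 = 355590.30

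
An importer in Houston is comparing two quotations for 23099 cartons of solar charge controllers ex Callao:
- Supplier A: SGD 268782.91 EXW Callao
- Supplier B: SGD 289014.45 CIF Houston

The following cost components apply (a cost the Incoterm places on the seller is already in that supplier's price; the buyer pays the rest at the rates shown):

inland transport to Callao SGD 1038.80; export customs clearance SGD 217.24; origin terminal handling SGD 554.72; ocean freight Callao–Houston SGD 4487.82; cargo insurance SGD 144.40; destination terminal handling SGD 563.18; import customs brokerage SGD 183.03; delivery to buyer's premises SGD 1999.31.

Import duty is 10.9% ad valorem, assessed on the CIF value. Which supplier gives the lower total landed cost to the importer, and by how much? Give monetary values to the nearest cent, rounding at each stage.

Supplier A is cheaper by SGD 15291.52

Supplier A (EXW):
CIF value = EXW price + inland to port + export clearance + origin terminal + freight + insurance = 268782.91 + 1038.80 + 217.24 + 554.72 + 4487.82 + 144.40 = 275225.89
Import duty = 275225.89 × 10.9% = 29999.62
Buyer bears (A): 1038.80 + 217.24 + 554.72 + 4487.82 + 144.40 + 563.18 + 183.03 + 1999.31 = 9188.50
Landed cost (A) = invoice 268782.91 + 9188.50 + duty 29999.62 = 307971.03
Supplier B (CIF):
The CIF price already equals the CIF value: 289014.45
Import duty = 289014.45 × 10.9% = 31502.58
Buyer bears (B): 563.18 + 183.03 + 1999.31 = 2745.52
Landed cost (B) = invoice 289014.45 + 2745.52 + duty 31502.58 = 323262.55
Difference = |307971.03 − 323262.55| = 15291.52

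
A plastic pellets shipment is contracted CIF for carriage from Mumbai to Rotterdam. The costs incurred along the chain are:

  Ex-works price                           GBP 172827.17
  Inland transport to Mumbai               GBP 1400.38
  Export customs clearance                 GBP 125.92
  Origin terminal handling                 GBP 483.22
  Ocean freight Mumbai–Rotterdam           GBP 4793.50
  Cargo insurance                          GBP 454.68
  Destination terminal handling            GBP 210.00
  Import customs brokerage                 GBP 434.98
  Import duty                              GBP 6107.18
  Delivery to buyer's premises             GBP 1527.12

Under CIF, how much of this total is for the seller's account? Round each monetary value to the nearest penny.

Seller's account: GBP 180084.87

CIF: the seller pays costs through ocean freight and marine insurance to the destination port.
Seller's account: goods 172827.17 + inland to port 1400.38 + export clearance 125.92 + origin terminal 483.22 + freight 4793.50 + insurance 454.68 = 180084.87
Buyer's account: destination terminal 210.00 + brokerage 434.98 + duty 6107.18 + delivery 1527.12 = 8279.28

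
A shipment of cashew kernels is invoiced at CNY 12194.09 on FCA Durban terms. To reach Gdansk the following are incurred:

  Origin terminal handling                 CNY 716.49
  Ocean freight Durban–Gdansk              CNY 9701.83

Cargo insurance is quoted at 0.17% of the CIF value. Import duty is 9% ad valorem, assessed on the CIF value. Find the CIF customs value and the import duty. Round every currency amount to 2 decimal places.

Let C be the CIF value. C = FCA price + pre-shipment costs + freight + 0.17% × C
C − 0.17% × C = 12194.09 + 716.49 + 9701.83
0.9983 × C = 22612.41
C = 22612.41 / 0.9983 = 22650.92
Insurance premium = 0.17% × 22650.92 = 38.51
Import duty = 22650.92 × 9% = 2038.58

CIF value: CNY 22650.92; import duty: CNY 2038.58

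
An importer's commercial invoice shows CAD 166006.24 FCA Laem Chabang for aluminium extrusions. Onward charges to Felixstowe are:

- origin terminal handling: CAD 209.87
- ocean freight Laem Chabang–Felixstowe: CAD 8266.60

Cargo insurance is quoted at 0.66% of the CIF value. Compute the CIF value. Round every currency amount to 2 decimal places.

Let C be the CIF value. C = FCA price + pre-shipment costs + freight + 0.66% × C
C − 0.66% × C = 166006.24 + 209.87 + 8266.60
0.9934 × C = 174482.71
C = 174482.71 / 0.9934 = 175641.95
Insurance premium = 0.66% × 175641.95 = 1159.24

CIF value: CAD 175641.95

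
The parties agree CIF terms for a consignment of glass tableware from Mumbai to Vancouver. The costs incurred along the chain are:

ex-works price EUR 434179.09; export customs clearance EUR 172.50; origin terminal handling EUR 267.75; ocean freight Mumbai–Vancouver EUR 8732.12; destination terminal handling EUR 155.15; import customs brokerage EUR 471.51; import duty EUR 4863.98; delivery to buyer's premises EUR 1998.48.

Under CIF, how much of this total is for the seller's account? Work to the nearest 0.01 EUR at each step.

CIF: the seller pays costs through ocean freight and marine insurance to the destination port.
Seller's account: goods 434179.09 + export clearance 172.50 + origin terminal 267.75 + freight 8732.12 = 443351.46
Buyer's account: destination terminal 155.15 + brokerage 471.51 + duty 4863.98 + delivery 1998.48 = 7489.12

Seller's account: EUR 443351.46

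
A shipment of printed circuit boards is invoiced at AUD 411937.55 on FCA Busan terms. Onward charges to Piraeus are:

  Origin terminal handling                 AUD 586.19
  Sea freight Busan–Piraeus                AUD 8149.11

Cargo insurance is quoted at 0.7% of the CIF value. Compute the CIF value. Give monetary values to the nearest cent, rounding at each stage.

Let C be the CIF value. C = FCA price + pre-shipment costs + freight + 0.7% × C
C − 0.7% × C = 411937.55 + 586.19 + 8149.11
0.993 × C = 420672.85
C = 420672.85 / 0.993 = 423638.32
Insurance premium = 0.7% × 423638.32 = 2965.47

CIF value: AUD 423638.32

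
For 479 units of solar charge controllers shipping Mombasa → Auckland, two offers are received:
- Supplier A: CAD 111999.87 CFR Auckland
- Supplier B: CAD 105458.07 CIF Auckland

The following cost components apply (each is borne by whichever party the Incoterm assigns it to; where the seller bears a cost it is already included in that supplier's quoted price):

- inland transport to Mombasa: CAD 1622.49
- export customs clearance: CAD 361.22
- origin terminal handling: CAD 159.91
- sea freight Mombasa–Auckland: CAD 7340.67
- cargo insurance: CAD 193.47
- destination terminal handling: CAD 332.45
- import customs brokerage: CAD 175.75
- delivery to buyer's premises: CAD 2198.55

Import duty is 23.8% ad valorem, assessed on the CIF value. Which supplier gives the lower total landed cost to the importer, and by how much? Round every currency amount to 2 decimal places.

Supplier B is cheaper by CAD 8338.26

Supplier A (CFR):
CIF value = CFR price + insurance = 111999.87 + 193.47 = 112193.34
Import duty = 112193.34 × 23.8% = 26702.01
Buyer bears (A): 193.47 + 332.45 + 175.75 + 2198.55 = 2900.22
Landed cost (A) = invoice 111999.87 + 2900.22 + duty 26702.01 = 141602.10
Supplier B (CIF):
The CIF price already equals the CIF value: 105458.07
Import duty = 105458.07 × 23.8% = 25099.02
Buyer bears (B): 332.45 + 175.75 + 2198.55 = 2706.75
Landed cost (B) = invoice 105458.07 + 2706.75 + duty 25099.02 = 133263.84
Difference = |141602.10 − 133263.84| = 8338.26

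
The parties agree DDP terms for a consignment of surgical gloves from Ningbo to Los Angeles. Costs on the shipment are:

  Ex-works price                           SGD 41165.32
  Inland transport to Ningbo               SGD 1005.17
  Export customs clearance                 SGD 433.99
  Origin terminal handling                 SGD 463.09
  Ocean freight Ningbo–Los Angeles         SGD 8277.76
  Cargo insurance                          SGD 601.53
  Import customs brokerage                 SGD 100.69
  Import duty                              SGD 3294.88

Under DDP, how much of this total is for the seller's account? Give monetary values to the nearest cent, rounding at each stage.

Seller's account: SGD 55342.43

DDP: the seller bears all costs including import duty.
Seller's account: goods 41165.32 + inland to port 1005.17 + export clearance 433.99 + origin terminal 463.09 + freight 8277.76 + insurance 601.53 + brokerage 100.69 + duty 3294.88 = 55342.43
Buyer's account: 0.00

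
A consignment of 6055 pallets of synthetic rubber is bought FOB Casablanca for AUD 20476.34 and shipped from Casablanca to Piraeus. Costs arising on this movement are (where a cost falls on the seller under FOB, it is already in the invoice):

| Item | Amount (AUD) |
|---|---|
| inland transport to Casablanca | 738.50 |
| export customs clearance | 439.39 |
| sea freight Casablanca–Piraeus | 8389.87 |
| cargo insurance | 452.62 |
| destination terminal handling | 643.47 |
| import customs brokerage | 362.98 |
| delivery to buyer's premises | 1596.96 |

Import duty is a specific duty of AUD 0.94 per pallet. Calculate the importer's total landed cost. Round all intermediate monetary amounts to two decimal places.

FOB: the seller bears costs until goods are on board at the origin port; the buyer bears freight, insurance and all costs thereafter.
Already in the invoice (seller's account under FOB): inland to port, export clearance — exclude.
CIF value = FOB price + freight + insurance = 20476.34 + 8389.87 + 452.62 = 29318.83
Import duty = 6055 × 0.94 = 5691.70
Buyer bears: freight 8389.87 + insurance 452.62 + destination terminal 643.47 + brokerage 362.98 + delivery 1596.96 + duty 5691.70 = 17137.60
Landed cost = invoice 20476.34 + 17137.60 = 37613.94

Total landed cost: AUD 37613.94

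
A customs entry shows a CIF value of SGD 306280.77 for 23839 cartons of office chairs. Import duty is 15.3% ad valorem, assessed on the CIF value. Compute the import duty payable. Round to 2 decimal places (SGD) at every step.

Import duty = 306280.77 × 15.3% = 46860.96

Import duty: SGD 46860.96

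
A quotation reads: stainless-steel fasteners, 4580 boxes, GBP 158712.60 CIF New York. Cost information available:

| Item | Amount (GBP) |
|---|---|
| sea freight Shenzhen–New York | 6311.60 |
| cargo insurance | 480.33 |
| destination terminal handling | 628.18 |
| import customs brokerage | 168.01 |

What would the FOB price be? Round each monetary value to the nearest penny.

Not relevant to the conversion: destination terminal, brokerage — on the buyer under both terms; not part of either seller's price.
From CIF to FOB, the seller no longer bears: freight, insurance.
FOB price = 158712.60 − 6311.60 − 480.33 = 151920.67

FOB price: GBP 151920.67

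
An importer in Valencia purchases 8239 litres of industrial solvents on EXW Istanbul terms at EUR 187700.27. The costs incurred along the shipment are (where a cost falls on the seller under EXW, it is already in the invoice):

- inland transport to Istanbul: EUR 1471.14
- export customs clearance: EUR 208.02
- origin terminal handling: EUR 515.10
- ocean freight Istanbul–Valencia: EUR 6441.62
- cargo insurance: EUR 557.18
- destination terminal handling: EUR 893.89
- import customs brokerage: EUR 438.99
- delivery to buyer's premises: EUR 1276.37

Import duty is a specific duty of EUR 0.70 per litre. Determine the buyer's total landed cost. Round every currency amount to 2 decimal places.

EXW: the seller makes goods available at their premises; the buyer bears all onward costs.
CIF value = EXW price + inland to port + export clearance + origin terminal + freight + insurance = 187700.27 + 1471.14 + 208.02 + 515.10 + 6441.62 + 557.18 = 196893.33
Import duty = 8239 × 0.70 = 5767.30
Buyer bears: inland to port 1471.14 + export clearance 208.02 + origin terminal 515.10 + freight 6441.62 + insurance 557.18 + destination terminal 893.89 + brokerage 438.99 + delivery 1276.37 + duty 5767.30 = 17569.61
Landed cost = invoice 187700.27 + 17569.61 = 205269.88

Total landed cost: EUR 205269.88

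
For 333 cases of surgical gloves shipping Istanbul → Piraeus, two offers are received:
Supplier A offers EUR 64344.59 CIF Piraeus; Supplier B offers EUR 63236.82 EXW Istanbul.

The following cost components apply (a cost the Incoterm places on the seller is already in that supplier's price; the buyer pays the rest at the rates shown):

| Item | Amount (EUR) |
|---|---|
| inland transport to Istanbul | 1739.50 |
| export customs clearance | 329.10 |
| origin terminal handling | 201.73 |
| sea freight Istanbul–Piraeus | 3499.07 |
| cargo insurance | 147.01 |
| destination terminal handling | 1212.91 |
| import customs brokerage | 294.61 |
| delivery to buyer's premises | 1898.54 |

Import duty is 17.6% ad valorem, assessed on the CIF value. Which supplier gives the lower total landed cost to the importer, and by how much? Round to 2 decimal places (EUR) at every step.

Supplier A is cheaper by EUR 5654.96

Supplier A (CIF):
The CIF price already equals the CIF value: 64344.59
Import duty = 64344.59 × 17.6% = 11324.65
Buyer bears (A): 1212.91 + 294.61 + 1898.54 = 3406.06
Landed cost (A) = invoice 64344.59 + 3406.06 + duty 11324.65 = 79075.30
Supplier B (EXW):
CIF value = EXW price + inland to port + export clearance + origin terminal + freight + insurance = 63236.82 + 1739.50 + 329.10 + 201.73 + 3499.07 + 147.01 = 69153.23
Import duty = 69153.23 × 17.6% = 12170.97
Buyer bears (B): 1739.50 + 329.10 + 201.73 + 3499.07 + 147.01 + 1212.91 + 294.61 + 1898.54 = 9322.47
Landed cost (B) = invoice 63236.82 + 9322.47 + duty 12170.97 = 84730.26
Difference = |79075.30 − 84730.26| = 5654.96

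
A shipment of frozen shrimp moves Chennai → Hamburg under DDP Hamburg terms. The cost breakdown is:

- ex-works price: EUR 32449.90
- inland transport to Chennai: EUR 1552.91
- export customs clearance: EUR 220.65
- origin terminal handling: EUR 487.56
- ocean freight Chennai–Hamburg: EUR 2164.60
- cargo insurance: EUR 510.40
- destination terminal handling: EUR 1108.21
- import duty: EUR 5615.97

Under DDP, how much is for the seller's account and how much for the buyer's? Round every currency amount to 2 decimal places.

Seller: EUR 44110.20; buyer: EUR 0.00

DDP: the seller bears all costs including import duty.
Seller's account: goods 32449.90 + inland to port 1552.91 + export clearance 220.65 + origin terminal 487.56 + freight 2164.60 + insurance 510.40 + destination terminal 1108.21 + duty 5615.97 = 44110.20
Buyer's account: 0.00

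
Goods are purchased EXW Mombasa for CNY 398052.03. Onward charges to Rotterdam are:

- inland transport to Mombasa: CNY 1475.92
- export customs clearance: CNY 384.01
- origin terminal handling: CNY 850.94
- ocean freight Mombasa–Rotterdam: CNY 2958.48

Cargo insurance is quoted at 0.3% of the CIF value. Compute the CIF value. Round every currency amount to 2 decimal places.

CIF value: CNY 404936.19

Let C be the CIF value. C = EXW price + pre-shipment costs + freight + 0.3% × C
C − 0.3% × C = 398052.03 + 1475.92 + 384.01 + 850.94 + 2958.48
0.997 × C = 403721.38
C = 403721.38 / 0.997 = 404936.19
Insurance premium = 0.3% × 404936.19 = 1214.81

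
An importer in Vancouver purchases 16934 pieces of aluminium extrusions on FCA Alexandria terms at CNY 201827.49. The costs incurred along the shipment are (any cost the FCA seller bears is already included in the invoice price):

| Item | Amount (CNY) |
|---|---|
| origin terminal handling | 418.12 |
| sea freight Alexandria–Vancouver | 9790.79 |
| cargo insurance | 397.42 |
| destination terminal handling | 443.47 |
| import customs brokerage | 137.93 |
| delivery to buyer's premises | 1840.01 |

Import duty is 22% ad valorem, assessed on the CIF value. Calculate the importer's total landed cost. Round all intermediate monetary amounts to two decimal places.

Total landed cost: CNY 261590.67

FCA: the seller delivers export-cleared goods to the carrier; the buyer bears costs from that point.
CIF value = FCA price + origin terminal + freight + insurance = 201827.49 + 418.12 + 9790.79 + 397.42 = 212433.82
Import duty = 212433.82 × 22% = 46735.44
Buyer bears: origin terminal 418.12 + freight 9790.79 + insurance 397.42 + destination terminal 443.47 + brokerage 137.93 + delivery 1840.01 + duty 46735.44 = 59763.18
Landed cost = invoice 201827.49 + 59763.18 = 261590.67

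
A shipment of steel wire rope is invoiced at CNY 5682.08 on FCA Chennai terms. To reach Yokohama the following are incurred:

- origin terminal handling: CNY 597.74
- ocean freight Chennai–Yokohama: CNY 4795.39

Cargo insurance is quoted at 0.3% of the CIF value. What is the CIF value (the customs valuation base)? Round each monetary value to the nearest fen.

CIF value: CNY 11108.54

Let C be the CIF value. C = FCA price + pre-shipment costs + freight + 0.3% × C
C − 0.3% × C = 5682.08 + 597.74 + 4795.39
0.997 × C = 11075.21
C = 11075.21 / 0.997 = 11108.54
Insurance premium = 0.3% × 11108.54 = 33.33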